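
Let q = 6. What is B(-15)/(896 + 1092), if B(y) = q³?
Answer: 54/497 ≈ 0.10865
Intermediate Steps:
B(y) = 216 (B(y) = 6³ = 216)
B(-15)/(896 + 1092) = 216/(896 + 1092) = 216/1988 = 216*(1/1988) = 54/497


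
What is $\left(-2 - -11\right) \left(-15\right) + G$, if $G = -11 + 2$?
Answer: $-144$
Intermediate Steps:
$G = -9$
$\left(-2 - -11\right) \left(-15\right) + G = \left(-2 - -11\right) \left(-15\right) - 9 = \left(-2 + 11\right) \left(-15\right) - 9 = 9 \left(-15\right) - 9 = -135 - 9 = -144$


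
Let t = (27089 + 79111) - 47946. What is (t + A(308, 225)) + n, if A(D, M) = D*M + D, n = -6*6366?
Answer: 89666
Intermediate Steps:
n = -38196
A(D, M) = D + D*M
t = 58254 (t = 106200 - 47946 = 58254)
(t + A(308, 225)) + n = (58254 + 308*(1 + 225)) - 38196 = (58254 + 308*226) - 38196 = (58254 + 69608) - 38196 = 127862 - 38196 = 89666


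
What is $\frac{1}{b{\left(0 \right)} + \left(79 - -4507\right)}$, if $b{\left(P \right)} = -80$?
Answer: $\frac{1}{4506} \approx 0.00022193$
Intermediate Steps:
$\frac{1}{b{\left(0 \right)} + \left(79 - -4507\right)} = \frac{1}{-80 + \left(79 - -4507\right)} = \frac{1}{-80 + \left(79 + 4507\right)} = \frac{1}{-80 + 4586} = \frac{1}{4506}$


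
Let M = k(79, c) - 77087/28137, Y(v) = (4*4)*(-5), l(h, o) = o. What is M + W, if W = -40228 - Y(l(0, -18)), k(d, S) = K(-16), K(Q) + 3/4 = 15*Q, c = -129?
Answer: -4545981383/112548 ≈ -40392.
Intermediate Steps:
K(Q) = -¾ + 15*Q
Y(v) = -80 (Y(v) = 16*(-5) = -80)
k(d, S) = -963/4 (k(d, S) = -¾ + 15*(-16) = -¾ - 240 = -963/4)
W = -40148 (W = -40228 - 1*(-80) = -40228 + 80 = -40148)
M = -27404279/112548 (M = -963/4 - 77087/28137 = -27404279/112548 ≈ -243.49)
M + W = -27404279/112548 - 40148 = -4545981383/112548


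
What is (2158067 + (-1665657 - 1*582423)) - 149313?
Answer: -239326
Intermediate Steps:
(2158067 + (-1665657 - 1*582423)) - 149313 = (2158067 + (-1665657 - 582423)) - 149313 = (2158067 - 2248080) - 149313 = -90013 - 149313 = -239326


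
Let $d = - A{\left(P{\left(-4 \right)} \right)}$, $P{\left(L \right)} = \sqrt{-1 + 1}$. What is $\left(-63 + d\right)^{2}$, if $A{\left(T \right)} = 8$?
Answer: $5041$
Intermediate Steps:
$P{\left(L \right)} = 0$ ($P{\left(L \right)} = \sqrt{0} = 0$)
$d = -8$ ($d = \left(-1\right) 8 = -8$)
$\left(-63 + d\right)^{2} = \left(-63 - 8\right)^{2} = \left(-71\right)^{2} = 5041$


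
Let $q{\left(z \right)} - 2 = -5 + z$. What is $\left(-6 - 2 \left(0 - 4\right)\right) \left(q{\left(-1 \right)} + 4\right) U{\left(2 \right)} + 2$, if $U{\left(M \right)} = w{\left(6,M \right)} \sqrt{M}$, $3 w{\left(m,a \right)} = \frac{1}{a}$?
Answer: $2$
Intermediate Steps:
$w{\left(m,a \right)} = \frac{1}{3 a}$
$q{\left(z \right)} = -3 + z$ ($q{\left(z \right)} = 2 + \left(-5 + z\right) = -3 + z$)
$U{\left(M \right)} = \frac{1}{3 \sqrt{M}}$ ($U{\left(M \right)} = \frac{1}{3 M} \sqrt{M} = \frac{1}{3 \sqrt{M}}$)
$\left(-6 - 2 \left(0 - 4\right)\right) \left(q{\left(-1 \right)} + 4\right) U{\left(2 \right)} + 2 = \left(-6 - 2 \left(0 - 4\right)\right) \left(\left(-3 - 1\right) + 4\right) \frac{1}{3 \sqrt{2}} + 2 = \left(-6 - -8\right) \left(-4 + 4\right) \frac{\frac{1}{2} \sqrt{2}}{3} + 2 = \left(-6 + 8\right) 0 \frac{\sqrt{2}}{6} + 2 = 2 \cdot 0 \frac{\sqrt{2}}{6} + 2 = 0 \frac{\sqrt{2}}{6} + 2 = 0 + 2 = 2$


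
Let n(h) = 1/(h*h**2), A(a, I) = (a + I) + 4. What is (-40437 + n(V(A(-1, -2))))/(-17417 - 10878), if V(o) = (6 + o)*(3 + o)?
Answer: 887673023/621131840 ≈ 1.4291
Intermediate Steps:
A(a, I) = 4 + I + a (A(a, I) = (I + a) + 4 = 4 + I + a)
V(o) = (3 + o)*(6 + o)
n(h) = h**(-3) (n(h) = 1/(h**3) = h**(-3))
(-40437 + n(V(A(-1, -2))))/(-17417 - 10878) = (-40437 + (18 + (4 - 2 - 1)**2 + 9*(4 - 2 - 1))**(-3))/(-17417 - 10878) = (-40437 + (18 + 1**2 + 9*1)**(-3))/(-28295) = (-40437 + (18 + 1 + 9)**(-3))*(-1/28295) = (-40437 + 28**(-3))*(-1/28295) = (-40437 + 1/21952)*(-1/28295) = -887673023/21952*(-1/28295) = 887673023/621131840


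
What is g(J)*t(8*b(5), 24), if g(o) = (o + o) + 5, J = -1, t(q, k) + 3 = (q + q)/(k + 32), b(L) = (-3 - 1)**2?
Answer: 33/7 ≈ 4.7143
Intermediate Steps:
b(L) = 16 (b(L) = (-4)**2 = 16)
t(q, k) = -3 + 2*q/(32 + k) (t(q, k) = -3 + (q + q)/(k + 32) = -3 + (2*q)/(32 + k) = -3 + 2*q/(32 + k))
g(o) = 5 + 2*o (g(o) = 2*o + 5 = 5 + 2*o)
g(J)*t(8*b(5), 24) = (5 + 2*(-1))*((-96 - 3*24 + 2*(8*16))/(32 + 24)) = (5 - 2)*((-96 - 72 + 2*128)/56) = 3*((-96 - 72 + 256)/56) = 3*((1/56)*88) = 3*(11/7) = 33/7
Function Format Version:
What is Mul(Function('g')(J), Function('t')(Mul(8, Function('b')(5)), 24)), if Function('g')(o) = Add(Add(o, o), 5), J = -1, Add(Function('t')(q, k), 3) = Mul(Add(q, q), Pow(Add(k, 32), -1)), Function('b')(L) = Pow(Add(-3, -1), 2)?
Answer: Rational(33, 7) ≈ 4.7143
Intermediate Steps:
Function('b')(L) = 16 (Function('b')(L) = Pow(-4, 2) = 16)
Function('t')(q, k) = Add(-3, Mul(2, q, Pow(Add(32, k), -1))) (Function('t')(q, k) = Add(-3, Mul(Add(q, q), Pow(Add(k, 32), -1))) = Add(-3, Mul(Mul(2, q), Pow(Add(32, k), -1))) = Add(-3, Mul(2, q, Pow(Add(32, k), -1))))
Function('g')(o) = Add(5, Mul(2, o)) (Function('g')(o) = Add(Mul(2, o), 5) = Add(5, Mul(2, o)))
Mul(Function('g')(J), Function('t')(Mul(8, Function('b')(5)), 24)) = Mul(Add(5, Mul(2, -1)), Mul(Pow(Add(32, 24), -1), Add(-96, Mul(-3, 24), Mul(2, Mul(8, 16))))) = Mul(Add(5, -2), Mul(Pow(56, -1), Add(-96, -72, Mul(2, 128)))) = Mul(3, Mul(Rational(1, 56), Add(-96, -72, 256))) = Mul(3, Mul(Rational(1, 56), 88)) = Mul(3, Rational(11, 7)) = Rational(33, 7)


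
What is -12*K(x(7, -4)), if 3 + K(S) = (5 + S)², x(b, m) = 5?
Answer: -1164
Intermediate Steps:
K(S) = -3 + (5 + S)²
-12*K(x(7, -4)) = -12*(-3 + (5 + 5)²) = -12*(-3 + 10²) = -12*(-3 + 100) = -12*97 = -1164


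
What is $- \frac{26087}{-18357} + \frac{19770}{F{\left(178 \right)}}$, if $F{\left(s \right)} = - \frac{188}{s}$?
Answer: $- \frac{16148620016}{862779} \approx -18717.0$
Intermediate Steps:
$- \frac{26087}{-18357} + \frac{19770}{F{\left(178 \right)}} = - \frac{26087}{-18357} + \frac{19770}{\left(-188\right) \frac{1}{178}} = \left(-26087\right) \left(- \frac{1}{18357}\right) + \frac{19770}{\left(-188\right) \frac{1}{178}} = \frac{26087}{18357} + \frac{19770}{- \frac{94}{89}} = \frac{26087}{18357} + 19770 \left(- \frac{89}{94}\right) = \frac{26087}{18357} - \frac{879765}{47} = - \frac{16148620016}{862779}$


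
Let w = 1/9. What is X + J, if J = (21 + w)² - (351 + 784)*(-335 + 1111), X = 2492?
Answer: -71103608/81 ≈ -8.7782e+5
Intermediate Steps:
w = ⅑ ≈ 0.11111
J = -71305460/81 (J = (21 + ⅑)² - (351 + 784)*(-335 + 1111) = (190/9)² - 1135*776 = 36100/81 - 1*880760 = 36100/81 - 880760 = -71305460/81 ≈ -8.8031e+5)
X + J = 2492 - 71305460/81 = -71103608/81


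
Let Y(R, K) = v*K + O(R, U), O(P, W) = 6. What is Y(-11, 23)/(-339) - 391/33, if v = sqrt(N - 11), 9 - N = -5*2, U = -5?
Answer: -44249/3729 - 46*sqrt(2)/339 ≈ -12.058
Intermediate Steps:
N = 19 (N = 9 - (-5)*2 = 9 - 1*(-10) = 9 + 10 = 19)
v = 2*sqrt(2) (v = sqrt(19 - 11) = sqrt(8) = 2*sqrt(2) ≈ 2.8284)
Y(R, K) = 6 + 2*K*sqrt(2) (Y(R, K) = (2*sqrt(2))*K + 6 = 2*K*sqrt(2) + 6 = 6 + 2*K*sqrt(2))
Y(-11, 23)/(-339) - 391/33 = (6 + 2*23*sqrt(2))/(-339) - 391/33 = (6 + 46*sqrt(2))*(-1/339) - 391*1/33 = (-2/113 - 46*sqrt(2)/339) - 391/33 = -44249/3729 - 46*sqrt(2)/339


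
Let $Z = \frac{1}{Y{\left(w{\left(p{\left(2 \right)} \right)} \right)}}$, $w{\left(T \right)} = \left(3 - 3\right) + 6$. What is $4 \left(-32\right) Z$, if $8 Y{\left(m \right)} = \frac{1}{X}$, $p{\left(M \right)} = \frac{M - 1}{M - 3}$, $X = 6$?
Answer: $-6144$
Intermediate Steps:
$p{\left(M \right)} = \frac{-1 + M}{-3 + M}$
$w{\left(T \right)} = 6$ ($w{\left(T \right)} = 0 + 6 = 6$)
$Y{\left(m \right)} = \frac{1}{48}$ ($Y{\left(m \right)} = \frac{1}{8 \cdot 6} = \frac{1}{8} \cdot \frac{1}{6} = \frac{1}{48}$)
$Z = 48$ ($Z = \frac{1}{\frac{1}{48}} = 48$)
$4 \left(-32\right) Z = 4 \left(-32\right) 48 = \left(-128\right) 48 = -6144$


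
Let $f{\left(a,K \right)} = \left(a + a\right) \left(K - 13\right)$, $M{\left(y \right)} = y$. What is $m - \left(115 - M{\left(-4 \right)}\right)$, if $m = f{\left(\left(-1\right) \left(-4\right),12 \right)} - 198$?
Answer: $-325$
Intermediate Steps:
$f{\left(a,K \right)} = 2 a \left(-13 + K\right)$
$m = -206$ ($m = 2 \left(\left(-1\right) \left(-4\right)\right) \left(-13 + 12\right) - 198 = 2 \cdot 4 \left(-1\right) - 198 = -8 - 198 = -206$)
$m - \left(115 - M{\left(-4 \right)}\right) = -206 - \left(115 - -4\right) = -206 - \left(115 + 4\right) = -206 - 119 = -325$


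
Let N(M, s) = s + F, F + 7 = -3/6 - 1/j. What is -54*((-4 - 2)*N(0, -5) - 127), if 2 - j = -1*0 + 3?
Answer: 3132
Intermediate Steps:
j = -1 (j = 2 - (-1*0 + 3) = 2 - (0 + 3) = 2 - 1*3 = 2 - 3 = -1)
F = -13/2 (F = -7 + (-3/6 - 1/(-1)) = -7 + (-3*⅙ - 1*(-1)) = -7 + (-½ + 1) = -7 + ½ = -13/2 ≈ -6.5000)
N(M, s) = -13/2 + s (N(M, s) = s - 13/2 = -13/2 + s)
-54*((-4 - 2)*N(0, -5) - 127) = -54*((-4 - 2)*(-13/2 - 5) - 127) = -54*(-6*(-23/2) - 127) = -54*(69 - 127) = -54*(-58) = 3132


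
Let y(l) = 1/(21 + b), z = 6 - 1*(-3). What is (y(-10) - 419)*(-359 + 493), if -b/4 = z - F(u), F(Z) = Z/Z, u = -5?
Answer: -617740/11 ≈ -56158.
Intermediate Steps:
z = 9 (z = 6 + 3 = 9)
F(Z) = 1
b = -32 (b = -4*(9 - 1*1) = -4*(9 - 1) = -4*8 = -32)
y(l) = -1/11 (y(l) = 1/(21 - 32) = 1/(-11) = -1/11)
(y(-10) - 419)*(-359 + 493) = (-1/11 - 419)*(-359 + 493) = -4610/11*134 = -617740/11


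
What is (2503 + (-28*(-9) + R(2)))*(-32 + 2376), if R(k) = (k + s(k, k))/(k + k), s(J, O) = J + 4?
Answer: 6462408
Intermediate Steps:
s(J, O) = 4 + J
R(k) = (4 + 2*k)/(2*k) (R(k) = (k + (4 + k))/(k + k) = (4 + 2*k)/((2*k)) = (4 + 2*k)*(1/(2*k)) = (4 + 2*k)/(2*k))
(2503 + (-28*(-9) + R(2)))*(-32 + 2376) = (2503 + (-28*(-9) + (2 + 2)/2))*(-32 + 2376) = (2503 + (252 + (1/2)*4))*2344 = (2503 + (252 + 2))*2344 = (2503 + 254)*2344 = 2757*2344 = 6462408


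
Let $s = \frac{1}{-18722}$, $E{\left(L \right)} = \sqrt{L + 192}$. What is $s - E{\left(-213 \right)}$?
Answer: $- \frac{1}{18722} - i \sqrt{21} \approx -5.3413 \cdot 10^{-5} - 4.5826 i$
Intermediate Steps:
$E{\left(L \right)} = \sqrt{192 + L}$
$s = - \frac{1}{18722} \approx -5.3413 \cdot 10^{-5}$
$s - E{\left(-213 \right)} = - \frac{1}{18722} - \sqrt{192 - 213} = - \frac{1}{18722} - \sqrt{-21} = - \frac{1}{18722} - i \sqrt{21}$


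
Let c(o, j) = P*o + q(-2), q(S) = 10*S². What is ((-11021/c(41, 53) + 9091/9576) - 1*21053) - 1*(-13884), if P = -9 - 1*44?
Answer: -16256250617/2269512 ≈ -7162.9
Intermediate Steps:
P = -53 (P = -9 - 44 = -53)
c(o, j) = 40 - 53*o (c(o, j) = -53*o + 10*(-2)² = -53*o + 10*4 = -53*o + 40 = 40 - 53*o)
((-11021/c(41, 53) + 9091/9576) - 1*21053) - 1*(-13884) = ((-11021/(40 - 53*41) + 9091/9576) - 1*21053) - 1*(-13884) = ((-11021/(40 - 2173) + 9091*(1/9576)) - 21053) + 13884 = ((-11021/(-2133) + 9091/9576) - 21053) + 13884 = ((-11021*(-1/2133) + 9091/9576) - 21053) + 13884 = ((11021/2133 + 9091/9576) - 21053) + 13884 = (13880911/2269512 - 21053) + 13884 = -47766155225/2269512 + 13884 = -16256250617/2269512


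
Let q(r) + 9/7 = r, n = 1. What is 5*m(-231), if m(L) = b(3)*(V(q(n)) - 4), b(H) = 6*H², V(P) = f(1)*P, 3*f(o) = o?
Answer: -7740/7 ≈ -1105.7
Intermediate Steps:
f(o) = o/3
q(r) = -9/7 + r
V(P) = P/3 (V(P) = ((⅓)*1)*P = P/3)
m(L) = -1548/7 (m(L) = (6*3²)*((-9/7 + 1)/3 - 4) = (6*9)*((⅓)*(-2/7) - 4) = 54*(-2/21 - 4) = 54*(-86/21) = -1548/7)
5*m(-231) = 5*(-1548/7) = -7740/7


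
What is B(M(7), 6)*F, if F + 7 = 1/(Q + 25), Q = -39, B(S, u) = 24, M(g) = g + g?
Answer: -1188/7 ≈ -169.71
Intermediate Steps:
M(g) = 2*g
F = -99/14 (F = -7 + 1/(-39 + 25) = -7 + 1/(-14) = -7 - 1/14 = -99/14 ≈ -7.0714)
B(M(7), 6)*F = 24*(-99/14) = -1188/7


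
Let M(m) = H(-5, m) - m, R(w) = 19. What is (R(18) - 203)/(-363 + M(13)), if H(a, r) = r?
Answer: 184/363 ≈ 0.50689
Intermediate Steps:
M(m) = 0 (M(m) = m - m = 0)
(R(18) - 203)/(-363 + M(13)) = (19 - 203)/(-363 + 0) = -184/(-363) = -184*(-1/363) = 184/363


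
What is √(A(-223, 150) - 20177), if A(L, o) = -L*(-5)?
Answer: 2*I*√5323 ≈ 145.92*I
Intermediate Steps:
A(L, o) = 5*L
√(A(-223, 150) - 20177) = √(5*(-223) - 20177) = √(-1115 - 20177) = √(-21292) = 2*I*√5323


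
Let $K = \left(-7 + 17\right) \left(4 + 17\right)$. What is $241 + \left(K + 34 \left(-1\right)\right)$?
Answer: $417$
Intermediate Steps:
$K = 210$ ($K = 10 \cdot 21 = 210$)
$241 + \left(K + 34 \left(-1\right)\right) = 241 + \left(210 + 34 \left(-1\right)\right) = 241 + \left(210 - 34\right) = 241 + 176 = 417$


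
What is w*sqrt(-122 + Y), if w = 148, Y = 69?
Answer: 148*I*sqrt(53) ≈ 1077.5*I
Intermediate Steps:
w*sqrt(-122 + Y) = 148*sqrt(-122 + 69) = 148*sqrt(-53) = 148*(I*sqrt(53)) = 148*I*sqrt(53)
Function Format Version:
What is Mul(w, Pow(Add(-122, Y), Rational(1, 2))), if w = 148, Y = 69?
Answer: Mul(148, I, Pow(53, Rational(1, 2))) ≈ Mul(1077.5, I)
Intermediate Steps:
Mul(w, Pow(Add(-122, Y), Rational(1, 2))) = Mul(148, Pow(Add(-122, 69), Rational(1, 2))) = Mul(148, Pow(-53, Rational(1, 2))) = Mul(148, Mul(I, Pow(53, Rational(1, 2)))) = Mul(148, I, Pow(53, Rational(1, 2)))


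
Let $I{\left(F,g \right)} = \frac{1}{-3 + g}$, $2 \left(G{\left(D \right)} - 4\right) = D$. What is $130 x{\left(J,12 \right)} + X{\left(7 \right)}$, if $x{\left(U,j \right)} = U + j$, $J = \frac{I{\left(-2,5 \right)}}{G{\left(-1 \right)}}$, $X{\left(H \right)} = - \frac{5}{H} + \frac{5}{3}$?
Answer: $\frac{33170}{21} \approx 1579.5$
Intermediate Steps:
$G{\left(D \right)} = 4 + \frac{D}{2}$
$X{\left(H \right)} = \frac{5}{3} - \frac{5}{H}$ ($X{\left(H \right)} = - \frac{5}{H} + 5 \cdot \frac{1}{3} = - \frac{5}{H} + \frac{5}{3} = \frac{5}{3} - \frac{5}{H}$)
$J = \frac{1}{7}$ ($J = \frac{1}{\left(-3 + 5\right) \left(4 + \frac{1}{2} \left(-1\right)\right)} = \frac{1}{2 \left(4 - \frac{1}{2}\right)} = \frac{1}{2 \cdot \frac{7}{2}} = \frac{1}{2} \cdot \frac{2}{7} = \frac{1}{7} \approx 0.14286$)
$130 x{\left(J,12 \right)} + X{\left(7 \right)} = 130 \left(\frac{1}{7} + 12\right) + \left(\frac{5}{3} - \frac{5}{7}\right) = 130 \cdot \frac{85}{7} + \left(\frac{5}{3} - \frac{5}{7}\right) = \frac{11050}{7} + \left(\frac{5}{3} - \frac{5}{7}\right) = \frac{11050}{7} + \frac{20}{21} = \frac{33170}{21}$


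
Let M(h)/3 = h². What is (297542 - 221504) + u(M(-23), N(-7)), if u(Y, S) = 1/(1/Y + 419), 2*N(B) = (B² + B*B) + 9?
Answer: 50561773839/664954 ≈ 76038.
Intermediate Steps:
M(h) = 3*h²
N(B) = 9/2 + B² (N(B) = ((B² + B*B) + 9)/2 = ((B² + B²) + 9)/2 = (2*B² + 9)/2 = (9 + 2*B²)/2 = 9/2 + B²)
u(Y, S) = 1/(419 + 1/Y)
(297542 - 221504) + u(M(-23), N(-7)) = (297542 - 221504) + (3*(-23)²)/(1 + 419*(3*(-23)²)) = 76038 + (3*529)/(1 + 419*(3*529)) = 76038 + 1587/(1 + 419*1587) = 76038 + 1587/(1 + 664953) = 76038 + 1587/664954 = 50561773839/664954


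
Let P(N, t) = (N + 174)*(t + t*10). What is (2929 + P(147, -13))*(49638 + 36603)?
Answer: -3706120734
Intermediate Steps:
P(N, t) = 11*t*(174 + N) (P(N, t) = (174 + N)*(t + 10*t) = (174 + N)*(11*t) = 11*t*(174 + N))
(2929 + P(147, -13))*(49638 + 36603) = (2929 + 11*(-13)*(174 + 147))*(49638 + 36603) = (2929 + 11*(-13)*321)*86241 = (2929 - 45903)*86241 = -42974*86241 = -3706120734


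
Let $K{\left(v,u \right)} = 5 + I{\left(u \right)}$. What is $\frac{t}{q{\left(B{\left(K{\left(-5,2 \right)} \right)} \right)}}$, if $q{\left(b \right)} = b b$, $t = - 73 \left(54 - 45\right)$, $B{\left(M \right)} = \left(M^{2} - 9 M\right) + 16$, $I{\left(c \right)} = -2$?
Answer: $- \frac{657}{4} \approx -164.25$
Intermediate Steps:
$K{\left(v,u \right)} = 3$ ($K{\left(v,u \right)} = 5 - 2 = 3$)
$B{\left(M \right)} = 16 + M^{2} - 9 M$
$t = -657$ ($t = - 73 \left(54 - 45\right) = \left(-73\right) 9 = -657$)
$q{\left(b \right)} = b^{2}$
$\frac{t}{q{\left(B{\left(K{\left(-5,2 \right)} \right)} \right)}} = - \frac{657}{\left(16 + 3^{2} - 27\right)^{2}} = - \frac{657}{\left(16 + 9 - 27\right)^{2}} = - \frac{657}{\left(-2\right)^{2}} = - \frac{657}{4}$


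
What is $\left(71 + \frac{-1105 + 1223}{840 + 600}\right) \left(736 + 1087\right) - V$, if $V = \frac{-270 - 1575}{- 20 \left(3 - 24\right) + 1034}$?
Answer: $\frac{67829267659}{523440} \approx 1.2958 \cdot 10^{5}$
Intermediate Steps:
$V = - \frac{1845}{1454}$ ($V = - \frac{1845}{\left(-20\right) \left(-21\right) + 1034} = - \frac{1845}{420 + 1034} = - \frac{1845}{1454} \approx -1.2689$)
$\left(71 + \frac{-1105 + 1223}{840 + 600}\right) \left(736 + 1087\right) - V = \left(71 + \frac{-1105 + 1223}{840 + 600}\right) \left(736 + 1087\right) - - \frac{1845}{1454} = \left(71 + \frac{118}{1440}\right) 1823 + \frac{1845}{1454} = \left(71 + 118 \cdot \frac{1}{1440}\right) 1823 + \frac{1845}{1454} = \left(71 + \frac{59}{720}\right) 1823 + \frac{1845}{1454} = \frac{51179}{720} \cdot 1823 + \frac{1845}{1454} = \frac{93299317}{720} + \frac{1845}{1454} = \frac{67829267659}{523440}$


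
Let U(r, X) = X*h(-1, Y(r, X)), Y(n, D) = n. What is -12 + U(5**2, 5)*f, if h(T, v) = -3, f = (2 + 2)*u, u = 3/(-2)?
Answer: 78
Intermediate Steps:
u = -3/2 (u = 3*(-1/2) = -3/2 ≈ -1.5000)
f = -6 (f = (2 + 2)*(-3/2) = 4*(-3/2) = -6)
U(r, X) = -3*X (U(r, X) = X*(-3) = -3*X)
-12 + U(5**2, 5)*f = -12 - 3*5*(-6) = -12 - 15*(-6) = -12 + 90 = 78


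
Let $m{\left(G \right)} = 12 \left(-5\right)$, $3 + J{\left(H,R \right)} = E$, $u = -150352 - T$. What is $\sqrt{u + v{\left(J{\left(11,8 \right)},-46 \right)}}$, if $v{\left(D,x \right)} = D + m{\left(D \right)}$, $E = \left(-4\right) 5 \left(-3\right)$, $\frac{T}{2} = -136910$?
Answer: $\sqrt{123465} \approx 351.38$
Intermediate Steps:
$T = -273820$ ($T = 2 \left(-136910\right) = -273820$)
$u = 123468$ ($u = -150352 - -273820 = -150352 + 273820 = 123468$)
$E = 60$ ($E = \left(-20\right) \left(-3\right) = 60$)
$J{\left(H,R \right)} = 57$ ($J{\left(H,R \right)} = -3 + 60 = 57$)
$m{\left(G \right)} = -60$
$v{\left(D,x \right)} = -60 + D$ ($v{\left(D,x \right)} = D - 60 = -60 + D$)
$\sqrt{u + v{\left(J{\left(11,8 \right)},-46 \right)}} = \sqrt{123468 + \left(-60 + 57\right)} = \sqrt{123468 - 3} = \sqrt{123465}$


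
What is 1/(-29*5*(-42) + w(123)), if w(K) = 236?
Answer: 1/6326 ≈ 0.00015808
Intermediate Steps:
1/(-29*5*(-42) + w(123)) = 1/(-29*5*(-42) + 236) = 1/(-145*(-42) + 236) = 1/(6090 + 236) = 1/6326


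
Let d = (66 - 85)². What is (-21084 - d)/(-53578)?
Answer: 21445/53578 ≈ 0.40026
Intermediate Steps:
d = 361 (d = (-19)² = 361)
(-21084 - d)/(-53578) = (-21084 - 1*361)/(-53578) = (-21084 - 361)*(-1/53578) = -21445*(-1/53578) = 21445/53578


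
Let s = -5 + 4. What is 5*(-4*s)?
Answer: 20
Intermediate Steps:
s = -1
5*(-4*s) = 5*(-4*(-1)) = 5*4 = 20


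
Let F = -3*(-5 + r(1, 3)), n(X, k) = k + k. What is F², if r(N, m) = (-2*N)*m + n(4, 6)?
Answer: 9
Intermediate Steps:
n(X, k) = 2*k
r(N, m) = 12 - 2*N*m (r(N, m) = (-2*N)*m + 2*6 = -2*N*m + 12 = 12 - 2*N*m)
F = -3 (F = -3*(-5 + (12 - 2*1*3)) = -3*(-5 + (12 - 6)) = -3*(-5 + 6) = -3*1 = -3)
F² = (-3)² = 9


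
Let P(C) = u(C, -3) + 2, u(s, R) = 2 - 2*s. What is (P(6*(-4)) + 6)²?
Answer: 3364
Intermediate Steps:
u(s, R) = 2 - 2*s
P(C) = 4 - 2*C (P(C) = (2 - 2*C) + 2 = 4 - 2*C)
(P(6*(-4)) + 6)² = ((4 - 12*(-4)) + 6)² = ((4 - 2*(-24)) + 6)² = ((4 + 48) + 6)² = (52 + 6)² = 58² = 3364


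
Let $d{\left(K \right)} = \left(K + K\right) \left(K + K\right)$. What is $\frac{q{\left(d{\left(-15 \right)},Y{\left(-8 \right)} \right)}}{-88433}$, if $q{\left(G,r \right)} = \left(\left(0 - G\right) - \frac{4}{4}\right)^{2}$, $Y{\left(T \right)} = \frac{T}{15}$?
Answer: $- \frac{811801}{88433} \approx -9.1798$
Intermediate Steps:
$Y{\left(T \right)} = \frac{T}{15}$ ($Y{\left(T \right)} = T \frac{1}{15} = \frac{T}{15}$)
$d{\left(K \right)} = 4 K^{2}$ ($d{\left(K \right)} = 2 K 2 K = 4 K^{2}$)
$q{\left(G,r \right)} = \left(-1 - G\right)^{2}$ ($q{\left(G,r \right)} = \left(- G - 1\right)^{2} = \left(-1 - G\right)^{2}$)
$\frac{q{\left(d{\left(-15 \right)},Y{\left(-8 \right)} \right)}}{-88433} = \frac{\left(1 + 4 \left(-15\right)^{2}\right)^{2}}{-88433} = \left(1 + 4 \cdot 225\right)^{2} \left(- \frac{1}{88433}\right) = \left(1 + 900\right)^{2} \left(- \frac{1}{88433}\right) = 901^{2} \left(- \frac{1}{88433}\right) = 811801 \left(- \frac{1}{88433}\right) = - \frac{811801}{88433}$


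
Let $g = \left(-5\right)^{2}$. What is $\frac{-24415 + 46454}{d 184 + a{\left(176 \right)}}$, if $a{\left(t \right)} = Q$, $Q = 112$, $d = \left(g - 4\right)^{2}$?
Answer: $\frac{22039}{81256} \approx 0.27123$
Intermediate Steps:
$g = 25$
$d = 441$ ($d = \left(25 - 4\right)^{2} = 21^{2} = 441$)
$a{\left(t \right)} = 112$
$\frac{-24415 + 46454}{d 184 + a{\left(176 \right)}} = \frac{-24415 + 46454}{441 \cdot 184 + 112} = \frac{22039}{81144 + 112} = \frac{22039}{81256}$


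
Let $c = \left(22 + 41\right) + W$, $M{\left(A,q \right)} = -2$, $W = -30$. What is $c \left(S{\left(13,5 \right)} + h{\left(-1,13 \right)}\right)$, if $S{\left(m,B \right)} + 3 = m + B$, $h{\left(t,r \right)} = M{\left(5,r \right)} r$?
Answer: $-363$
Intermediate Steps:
$c = 33$ ($c = \left(22 + 41\right) - 30 = 63 - 30 = 33$)
$h{\left(t,r \right)} = - 2 r$
$S{\left(m,B \right)} = -3 + B + m$ ($S{\left(m,B \right)} = -3 + \left(m + B\right) = -3 + \left(B + m\right) = -3 + B + m$)
$c \left(S{\left(13,5 \right)} + h{\left(-1,13 \right)}\right) = 33 \left(\left(-3 + 5 + 13\right) - 26\right) = 33 \left(15 - 26\right) = 33 \left(-11\right) = -363$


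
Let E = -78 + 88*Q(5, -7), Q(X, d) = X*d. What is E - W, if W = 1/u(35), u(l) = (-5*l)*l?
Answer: -19342749/6125 ≈ -3158.0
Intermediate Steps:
u(l) = -5*l**2
W = -1/6125 (W = 1/(-5*35**2) = 1/(-5*1225) = 1/(-6125) = -1/6125 ≈ -0.00016327)
E = -3158 (E = -78 + 88*(5*(-7)) = -78 + 88*(-35) = -78 - 3080 = -3158)
E - W = -3158 - 1*(-1/6125) = -3158 + 1/6125 = -19342749/6125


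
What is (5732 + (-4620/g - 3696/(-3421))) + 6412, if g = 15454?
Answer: 29185087830/2403097 ≈ 12145.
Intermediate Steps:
(5732 + (-4620/g - 3696/(-3421))) + 6412 = (5732 + (-4620/15454 - 3696/(-3421))) + 6412 = (5732 + (-4620*1/15454 - 3696*(-1/3421))) + 6412 = (5732 + (-2310/7727 + 336/311)) + 6412 = (5732 + 1877862/2403097) + 6412 = 13776429866/2403097 + 6412 = 29185087830/2403097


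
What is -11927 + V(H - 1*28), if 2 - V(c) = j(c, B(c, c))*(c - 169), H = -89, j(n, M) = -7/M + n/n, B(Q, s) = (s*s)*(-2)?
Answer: -12255790/1053 ≈ -11639.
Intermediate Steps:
B(Q, s) = -2*s² (B(Q, s) = s²*(-2) = -2*s²)
j(n, M) = 1 - 7/M (j(n, M) = -7/M + 1 = 1 - 7/M)
V(c) = 2 + (-169 + c)*(-7 - 2*c²)/(2*c²) (V(c) = 2 - (-7 - 2*c²)/((-2*c²))*(c - 169) = 2 - (-1/(2*c²))*(-7 - 2*c²)*(-169 + c) = 2 - (-(-7 - 2*c²)/(2*c²))*(-169 + c) = 2 - (-1)*(-169 + c)*(-7 - 2*c²)/(2*c²) = 2 + (-169 + c)*(-7 - 2*c²)/(2*c²))
-11927 + V(H - 1*28) = -11927 + (171 - (-89 - 1*28) - 7/(2*(-89 - 1*28)) + 1183/(2*(-89 - 1*28)²)) = -11927 + (171 - (-89 - 28) - 7/(2*(-89 - 28)) + 1183/(2*(-89 - 28)²)) = -11927 + (171 - 1*(-117) - 7/2/(-117) + (1183/2)/(-117)²) = -11927 + (171 + 117 - 7/2*(-1/117) + (1183/2)*(1/13689)) = -11927 + (171 + 117 + 7/234 + 7/162) = -11927 + 303341/1053 = -12255790/1053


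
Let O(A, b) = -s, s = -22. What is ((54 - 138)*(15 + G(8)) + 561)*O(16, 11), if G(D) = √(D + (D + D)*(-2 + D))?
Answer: -15378 - 3696*√26 ≈ -34224.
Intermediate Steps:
O(A, b) = 22 (O(A, b) = -1*(-22) = 22)
G(D) = √(D + 2*D*(-2 + D)) (G(D) = √(D + (2*D)*(-2 + D)) = √(D + 2*D*(-2 + D)))
((54 - 138)*(15 + G(8)) + 561)*O(16, 11) = ((54 - 138)*(15 + √(8*(-3 + 2*8))) + 561)*22 = (-84*(15 + √(8*(-3 + 16))) + 561)*22 = (-84*(15 + √(8*13)) + 561)*22 = (-84*(15 + √104) + 561)*22 = (-84*(15 + 2*√26) + 561)*22 = ((-1260 - 168*√26) + 561)*22 = (-699 - 168*√26)*22 = -15378 - 3696*√26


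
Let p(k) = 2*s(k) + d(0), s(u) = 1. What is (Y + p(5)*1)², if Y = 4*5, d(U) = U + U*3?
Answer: 484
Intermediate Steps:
d(U) = 4*U (d(U) = U + 3*U = 4*U)
Y = 20
p(k) = 2 (p(k) = 2*1 + 4*0 = 2 + 0 = 2)
(Y + p(5)*1)² = (20 + 2*1)² = (20 + 2)² = 22² = 484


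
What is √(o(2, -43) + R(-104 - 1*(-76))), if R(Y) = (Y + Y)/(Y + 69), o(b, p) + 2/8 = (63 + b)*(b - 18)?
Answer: 5*I*√280153/82 ≈ 32.274*I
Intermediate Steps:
o(b, p) = -¼ + (-18 + b)*(63 + b) (o(b, p) = -¼ + (63 + b)*(b - 18) = -¼ + (63 + b)*(-18 + b) = -¼ + (-18 + b)*(63 + b))
R(Y) = 2*Y/(69 + Y) (R(Y) = (2*Y)/(69 + Y) = 2*Y/(69 + Y))
√(o(2, -43) + R(-104 - 1*(-76))) = √((-4537/4 + 2² + 45*2) + 2*(-104 - 1*(-76))/(69 + (-104 - 1*(-76)))) = √((-4537/4 + 4 + 90) + 2*(-104 + 76)/(69 + (-104 + 76))) = √(-4161/4 + 2*(-28)/(69 - 28)) = √(-4161/4 + 2*(-28)/41) = √(-4161/4 + 2*(-28)*(1/41)) = √(-4161/4 - 56/41) = √(-170825/164) = 5*I*√280153/82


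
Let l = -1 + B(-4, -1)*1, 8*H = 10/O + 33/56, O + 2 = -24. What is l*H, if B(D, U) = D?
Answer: -745/5824 ≈ -0.12792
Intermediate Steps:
O = -26 (O = -2 - 24 = -26)
H = 149/5824 (H = (10/(-26) + 33/56)/8 = (10*(-1/26) + 33*(1/56))/8 = (-5/13 + 33/56)/8 = (⅛)*(149/728) = 149/5824 ≈ 0.025584)
l = -5 (l = -1 - 4*1 = -1 - 4 = -5)
l*H = -5*149/5824 = -745/5824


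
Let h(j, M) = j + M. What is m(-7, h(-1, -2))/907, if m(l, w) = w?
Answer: -3/907 ≈ -0.0033076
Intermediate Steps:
h(j, M) = M + j
m(-7, h(-1, -2))/907 = (-2 - 1)/907 = -3*1/907 = -3/907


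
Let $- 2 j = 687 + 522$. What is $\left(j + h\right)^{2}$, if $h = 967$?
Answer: $\frac{525625}{4} \approx 1.3141 \cdot 10^{5}$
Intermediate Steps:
$j = - \frac{1209}{2}$ ($j = - \frac{687 + 522}{2} = \left(- \frac{1}{2}\right) 1209 = - \frac{1209}{2} \approx -604.5$)
$\left(j + h\right)^{2} = \left(- \frac{1209}{2} + 967\right)^{2} = \left(\frac{725}{2}\right)^{2} = \frac{525625}{4}$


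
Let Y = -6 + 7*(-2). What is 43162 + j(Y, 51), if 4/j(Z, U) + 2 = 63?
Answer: 2632886/61 ≈ 43162.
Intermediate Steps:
Y = -20 (Y = -6 - 14 = -20)
j(Z, U) = 4/61 (j(Z, U) = 4/(-2 + 63) = 4/61)
43162 + j(Y, 51) = 43162 + 4/61 = 2632886/61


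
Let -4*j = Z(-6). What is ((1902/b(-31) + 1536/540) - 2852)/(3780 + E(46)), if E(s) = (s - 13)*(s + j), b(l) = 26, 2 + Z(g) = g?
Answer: -1623961/3137940 ≈ -0.51752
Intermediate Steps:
Z(g) = -2 + g
j = 2 (j = -(-2 - 6)/4 = -¼*(-8) = 2)
E(s) = (-13 + s)*(2 + s) (E(s) = (s - 13)*(s + 2) = (-13 + s)*(2 + s))
((1902/b(-31) + 1536/540) - 2852)/(3780 + E(46)) = ((1902/26 + 1536/540) - 2852)/(3780 + (-26 + 46² - 11*46)) = ((1902*(1/26) + 1536*(1/540)) - 2852)/(3780 + (-26 + 2116 - 506)) = ((951/13 + 128/45) - 2852)/(3780 + 1584) = (44459/585 - 2852)/5364 = -1623961/585*1/5364 = -1623961/3137940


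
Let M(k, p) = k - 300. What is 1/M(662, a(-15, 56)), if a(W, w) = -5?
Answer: 1/362 ≈ 0.0027624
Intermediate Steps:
M(k, p) = -300 + k
1/M(662, a(-15, 56)) = 1/(-300 + 662) = 1/362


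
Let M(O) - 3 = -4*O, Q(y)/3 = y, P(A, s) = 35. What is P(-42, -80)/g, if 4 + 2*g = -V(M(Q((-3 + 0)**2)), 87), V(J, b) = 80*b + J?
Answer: -70/6859 ≈ -0.010206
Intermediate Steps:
Q(y) = 3*y
M(O) = 3 - 4*O
V(J, b) = J + 80*b
g = -6859/2 (g = -2 + (-((3 - 12*(-3 + 0)**2) + 80*87))/2 = -2 + (-((3 - 12*(-3)**2) + 6960))/2 = -2 + (-((3 - 12*9) + 6960))/2 = -2 + (-((3 - 4*27) + 6960))/2 = -2 + (-((3 - 108) + 6960))/2 = -2 + (-(-105 + 6960))/2 = -2 + (-1*6855)/2 = -2 + (1/2)*(-6855) = -2 - 6855/2 = -6859/2 ≈ -3429.5)
P(-42, -80)/g = 35/(-6859/2) = 35*(-2/6859) = -70/6859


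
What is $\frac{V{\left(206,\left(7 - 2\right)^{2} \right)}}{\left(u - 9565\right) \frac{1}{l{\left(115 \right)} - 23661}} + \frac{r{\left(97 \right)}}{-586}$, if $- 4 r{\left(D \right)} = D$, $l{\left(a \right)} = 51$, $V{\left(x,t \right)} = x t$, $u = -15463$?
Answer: $\frac{71253225929}{14666408} \approx 4858.3$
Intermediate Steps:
$V{\left(x,t \right)} = t x$
$r{\left(D \right)} = - \frac{D}{4}$
$\frac{V{\left(206,\left(7 - 2\right)^{2} \right)}}{\left(u - 9565\right) \frac{1}{l{\left(115 \right)} - 23661}} + \frac{r{\left(97 \right)}}{-586} = \frac{\left(7 - 2\right)^{2} \cdot 206}{\left(-15463 - 9565\right) \frac{1}{51 - 23661}} + \frac{\left(- \frac{1}{4}\right) 97}{-586} = \frac{5^{2} \cdot 206}{\left(-25028\right) \frac{1}{-23610}} - - \frac{97}{2344} = \frac{25 \cdot 206}{\left(-25028\right) \left(- \frac{1}{23610}\right)} + \frac{97}{2344} = \frac{5150}{\frac{12514}{11805}} + \frac{97}{2344} = 5150 \cdot \frac{11805}{12514} + \frac{97}{2344} = \frac{30397875}{6257} + \frac{97}{2344} = \frac{71253225929}{14666408}$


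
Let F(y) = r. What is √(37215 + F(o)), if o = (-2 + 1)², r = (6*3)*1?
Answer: 3*√4137 ≈ 192.96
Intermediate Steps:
r = 18 (r = 18*1 = 18)
o = 1 (o = (-1)² = 1)
F(y) = 18
√(37215 + F(o)) = √(37215 + 18) = √37233 = 3*√4137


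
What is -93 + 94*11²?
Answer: 11281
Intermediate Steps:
-93 + 94*11² = -93 + 94*121 = -93 + 11374 = 11281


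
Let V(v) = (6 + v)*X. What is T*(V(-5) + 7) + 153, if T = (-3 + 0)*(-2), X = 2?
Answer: 207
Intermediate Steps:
V(v) = 12 + 2*v (V(v) = (6 + v)*2 = 12 + 2*v)
T = 6 (T = -3*(-2) = 6)
T*(V(-5) + 7) + 153 = 6*((12 + 2*(-5)) + 7) + 153 = 6*((12 - 10) + 7) + 153 = 6*(2 + 7) + 153 = 6*9 + 153 = 54 + 153 = 207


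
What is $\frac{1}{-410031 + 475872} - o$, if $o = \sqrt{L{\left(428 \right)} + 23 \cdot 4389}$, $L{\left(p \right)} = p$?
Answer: $\frac{1}{65841} - 5 \sqrt{4055} \approx -318.39$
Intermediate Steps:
$o = 5 \sqrt{4055}$ ($o = \sqrt{428 + 23 \cdot 4389} = \sqrt{428 + 100947} = \sqrt{101375} = 5 \sqrt{4055} \approx 318.39$)
$\frac{1}{-410031 + 475872} - o = \frac{1}{-410031 + 475872} - 5 \sqrt{4055} = \frac{1}{65841} - 5 \sqrt{4055}$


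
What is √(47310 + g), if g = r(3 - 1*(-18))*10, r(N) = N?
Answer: 12*√330 ≈ 217.99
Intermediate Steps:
g = 210 (g = (3 - 1*(-18))*10 = (3 + 18)*10 = 21*10 = 210)
√(47310 + g) = √(47310 + 210) = √47520 = 12*√330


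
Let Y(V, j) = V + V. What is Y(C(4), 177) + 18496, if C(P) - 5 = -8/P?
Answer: 18502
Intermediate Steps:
C(P) = 5 - 8/P
Y(V, j) = 2*V
Y(C(4), 177) + 18496 = 2*(5 - 8/4) + 18496 = 2*(5 - 8*¼) + 18496 = 2*(5 - 2) + 18496 = 2*3 + 18496 = 6 + 18496 = 18502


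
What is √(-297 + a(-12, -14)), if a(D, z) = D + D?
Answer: I*√321 ≈ 17.916*I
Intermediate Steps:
a(D, z) = 2*D
√(-297 + a(-12, -14)) = √(-297 + 2*(-12)) = √(-297 - 24) = √(-321) = I*√321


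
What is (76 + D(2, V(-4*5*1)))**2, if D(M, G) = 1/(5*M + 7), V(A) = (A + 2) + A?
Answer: 1671849/289 ≈ 5784.9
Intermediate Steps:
V(A) = 2 + 2*A (V(A) = (2 + A) + A = 2 + 2*A)
D(M, G) = 1/(7 + 5*M)
(76 + D(2, V(-4*5*1)))**2 = (76 + 1/(7 + 5*2))**2 = (76 + 1/(7 + 10))**2 = (76 + 1/17)**2 = (1293/17)**2 = 1671849/289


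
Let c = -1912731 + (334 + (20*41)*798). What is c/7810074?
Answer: -1258037/7810074 ≈ -0.16108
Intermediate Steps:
c = -1258037 (c = -1912731 + (334 + 820*798) = -1912731 + (334 + 654360) = -1912731 + 654694 = -1258037)
c/7810074 = -1258037/7810074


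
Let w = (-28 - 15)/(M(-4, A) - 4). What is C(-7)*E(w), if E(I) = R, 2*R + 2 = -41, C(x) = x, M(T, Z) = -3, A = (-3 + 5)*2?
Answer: 301/2 ≈ 150.50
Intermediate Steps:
A = 4 (A = 2*2 = 4)
R = -43/2 (R = -1 + (½)*(-41) = -1 - 41/2 = -43/2 ≈ -21.500)
w = 43/7 (w = (-28 - 15)/(-3 - 4) = -43/(-7) = -43*(-⅐) = 43/7 ≈ 6.1429)
E(I) = -43/2
C(-7)*E(w) = -7*(-43/2) = 301/2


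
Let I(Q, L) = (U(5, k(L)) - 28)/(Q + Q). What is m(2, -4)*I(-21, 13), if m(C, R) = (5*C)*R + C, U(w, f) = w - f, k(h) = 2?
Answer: -475/21 ≈ -22.619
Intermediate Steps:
I(Q, L) = -25/(2*Q) (I(Q, L) = ((5 - 1*2) - 28)/(Q + Q) = ((5 - 2) - 28)/((2*Q)) = (3 - 28)*(1/(2*Q)) = -25/(2*Q))
m(C, R) = C + 5*C*R (m(C, R) = 5*C*R + C = C + 5*C*R)
m(2, -4)*I(-21, 13) = (2*(1 + 5*(-4)))*(-25/2/(-21)) = (2*(1 - 20))*(-25/2*(-1/21)) = (2*(-19))*(25/42) = -38*25/42 = -475/21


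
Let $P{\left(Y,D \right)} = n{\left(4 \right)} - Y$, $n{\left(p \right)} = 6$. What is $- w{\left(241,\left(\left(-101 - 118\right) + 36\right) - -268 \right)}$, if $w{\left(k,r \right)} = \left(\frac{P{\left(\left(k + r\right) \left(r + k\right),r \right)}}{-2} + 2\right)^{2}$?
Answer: $-2823540769$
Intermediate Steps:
$P{\left(Y,D \right)} = 6 - Y$
$w{\left(k,r \right)} = \left(-1 + \frac{\left(k + r\right)^{2}}{2}\right)^{2}$ ($w{\left(k,r \right)} = \left(\frac{6 - \left(k + r\right) \left(r + k\right)}{-2} + 2\right)^{2} = \left(\left(6 - \left(k + r\right) \left(k + r\right)\right) \left(- \frac{1}{2}\right) + 2\right)^{2} = \left(\left(6 - \left(k + r\right)^{2}\right) \left(- \frac{1}{2}\right) + 2\right)^{2} = \left(\left(-3 + \frac{\left(k + r\right)^{2}}{2}\right) + 2\right)^{2} = \left(-1 + \frac{\left(k + r\right)^{2}}{2}\right)^{2}$)
$- w{\left(241,\left(\left(-101 - 118\right) + 36\right) - -268 \right)} = - \frac{\left(-2 + 241^{2} + \left(\left(\left(-101 - 118\right) + 36\right) - -268\right)^{2} + 2 \cdot 241 \left(\left(\left(-101 - 118\right) + 36\right) - -268\right)\right)^{2}}{4} = - \frac{\left(-2 + 58081 + \left(\left(-219 + 36\right) + 268\right)^{2} + 2 \cdot 241 \left(\left(-219 + 36\right) + 268\right)\right)^{2}}{4} = - \frac{\left(-2 + 58081 + \left(-183 + 268\right)^{2} + 2 \cdot 241 \left(-183 + 268\right)\right)^{2}}{4} = - \frac{\left(-2 + 58081 + 85^{2} + 2 \cdot 241 \cdot 85\right)^{2}}{4} = - \frac{\left(-2 + 58081 + 7225 + 40970\right)^{2}}{4} = - \frac{106274^{2}}{4} = - \frac{11294163076}{4} = \left(-1\right) 2823540769 = -2823540769$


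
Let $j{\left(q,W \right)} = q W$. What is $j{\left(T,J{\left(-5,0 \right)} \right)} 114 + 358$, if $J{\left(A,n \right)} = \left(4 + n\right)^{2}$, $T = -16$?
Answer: $-28826$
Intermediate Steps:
$j{\left(q,W \right)} = W q$
$j{\left(T,J{\left(-5,0 \right)} \right)} 114 + 358 = \left(4 + 0\right)^{2} \left(-16\right) 114 + 358 = 4^{2} \left(-16\right) 114 + 358 = 16 \left(-16\right) 114 + 358 = \left(-256\right) 114 + 358 = -29184 + 358 = -28826$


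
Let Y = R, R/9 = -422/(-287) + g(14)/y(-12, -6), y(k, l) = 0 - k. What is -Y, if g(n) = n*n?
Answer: -45987/287 ≈ -160.23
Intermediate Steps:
y(k, l) = -k
g(n) = n**2
R = 45987/287 (R = 9*(-422/(-287) + 14**2/((-1*(-12)))) = 9*(-422*(-1/287) + 196/12) = 9*(422/287 + 196*(1/12)) = 9*(422/287 + 49/3) = 9*(15329/861) = 45987/287 ≈ 160.23)
Y = 45987/287 ≈ 160.23
-Y = -1*45987/287 = -45987/287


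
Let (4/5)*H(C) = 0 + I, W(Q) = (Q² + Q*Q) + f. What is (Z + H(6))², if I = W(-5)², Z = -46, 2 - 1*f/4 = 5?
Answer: 3094081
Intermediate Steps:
f = -12 (f = 8 - 4*5 = 8 - 20 = -12)
W(Q) = -12 + 2*Q² (W(Q) = (Q² + Q*Q) - 12 = (Q² + Q²) - 12 = 2*Q² - 12 = -12 + 2*Q²)
I = 1444 (I = (-12 + 2*(-5)²)² = (-12 + 2*25)² = (-12 + 50)² = 38² = 1444)
H(C) = 1805 (H(C) = 5*(0 + 1444)/4 = (5/4)*1444 = 1805)
(Z + H(6))² = (-46 + 1805)² = 1759² = 3094081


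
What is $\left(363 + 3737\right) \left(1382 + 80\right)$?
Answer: $5994200$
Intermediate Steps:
$\left(363 + 3737\right) \left(1382 + 80\right) = 4100 \cdot 1462 = 5994200$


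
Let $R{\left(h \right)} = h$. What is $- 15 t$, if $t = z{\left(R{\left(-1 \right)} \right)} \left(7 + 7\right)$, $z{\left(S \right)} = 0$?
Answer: $0$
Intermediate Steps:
$t = 0$ ($t = 0 \left(7 + 7\right) = 0 \cdot 14 = 0$)
$- 15 t = \left(-15\right) 0 = 0$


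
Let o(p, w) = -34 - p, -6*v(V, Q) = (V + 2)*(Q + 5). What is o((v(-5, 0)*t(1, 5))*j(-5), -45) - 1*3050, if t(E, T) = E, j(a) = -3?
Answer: -6153/2 ≈ -3076.5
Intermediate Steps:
v(V, Q) = -(2 + V)*(5 + Q)/6 (v(V, Q) = -(V + 2)*(Q + 5)/6 = -(2 + V)*(5 + Q)/6)
o((v(-5, 0)*t(1, 5))*j(-5), -45) - 1*3050 = (-34 - (-5/3 - ⅚*(-5) - ⅓*0 - ⅙*0*(-5))*1*(-3)) - 1*3050 = (-34 - (-5/3 + 25/6 + 0 + 0)*1*(-3)) - 3050 = (-34 - (5/2)*1*(-3)) - 3050 = (-34 - 5*(-3)/2) - 3050 = (-34 - 1*(-15/2)) - 3050 = (-34 + 15/2) - 3050 = -53/2 - 3050 = -6153/2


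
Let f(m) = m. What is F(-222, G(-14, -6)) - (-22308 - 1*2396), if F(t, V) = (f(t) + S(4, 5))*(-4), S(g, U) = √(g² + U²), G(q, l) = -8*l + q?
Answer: 25592 - 4*√41 ≈ 25566.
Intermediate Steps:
G(q, l) = q - 8*l
S(g, U) = √(U² + g²)
F(t, V) = -4*t - 4*√41 (F(t, V) = (t + √(5² + 4²))*(-4) = (t + √(25 + 16))*(-4) = (t + √41)*(-4) = -4*t - 4*√41)
F(-222, G(-14, -6)) - (-22308 - 1*2396) = (-4*(-222) - 4*√41) - (-22308 - 1*2396) = (888 - 4*√41) - (-22308 - 2396) = (888 - 4*√41) - 1*(-24704) = (888 - 4*√41) + 24704 = 25592 - 4*√41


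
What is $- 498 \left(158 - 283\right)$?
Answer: $62250$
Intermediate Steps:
$- 498 \left(158 - 283\right) = \left(-498\right) \left(-125\right) = 62250$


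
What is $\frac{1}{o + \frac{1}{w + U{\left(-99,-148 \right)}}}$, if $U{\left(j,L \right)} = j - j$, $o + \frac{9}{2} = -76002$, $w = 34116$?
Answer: $- \frac{34116}{2593037753} \approx -1.3157 \cdot 10^{-5}$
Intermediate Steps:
$o = - \frac{152013}{2}$ ($o = - \frac{9}{2} - 76002 = - \frac{152013}{2} \approx -76007.0$)
$U{\left(j,L \right)} = 0$
$\frac{1}{o + \frac{1}{w + U{\left(-99,-148 \right)}}} = \frac{1}{- \frac{152013}{2} + \frac{1}{34116 + 0}} = \frac{1}{- \frac{152013}{2} + \frac{1}{34116}} = \frac{1}{- \frac{2593037753}{34116}} = - \frac{34116}{2593037753}$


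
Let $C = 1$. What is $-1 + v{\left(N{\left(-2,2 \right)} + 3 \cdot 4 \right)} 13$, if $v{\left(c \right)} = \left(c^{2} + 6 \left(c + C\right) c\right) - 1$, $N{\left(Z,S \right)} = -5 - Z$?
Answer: $8059$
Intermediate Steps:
$v{\left(c \right)} = -1 + c^{2} + c \left(6 + 6 c\right)$ ($v{\left(c \right)} = \left(c^{2} + 6 \left(c + 1\right) c\right) - 1 = \left(c^{2} + 6 \left(1 + c\right) c\right) - 1 = \left(c^{2} + \left(6 + 6 c\right) c\right) - 1 = \left(c^{2} + c \left(6 + 6 c\right)\right) - 1 = -1 + c^{2} + c \left(6 + 6 c\right)$)
$-1 + v{\left(N{\left(-2,2 \right)} + 3 \cdot 4 \right)} 13 = -1 + \left(-1 + 6 \left(\left(-5 - -2\right) + 3 \cdot 4\right) + 7 \left(\left(-5 - -2\right) + 3 \cdot 4\right)^{2}\right) 13 = -1 + \left(-1 + 6 \left(\left(-5 + 2\right) + 12\right) + 7 \left(\left(-5 + 2\right) + 12\right)^{2}\right) 13 = -1 + \left(-1 + 6 \left(-3 + 12\right) + 7 \left(-3 + 12\right)^{2}\right) 13 = -1 + \left(-1 + 6 \cdot 9 + 7 \cdot 9^{2}\right) 13 = -1 + \left(-1 + 54 + 7 \cdot 81\right) 13 = -1 + \left(-1 + 54 + 567\right) 13 = -1 + 620 \cdot 13 = -1 + 8060 = 8059$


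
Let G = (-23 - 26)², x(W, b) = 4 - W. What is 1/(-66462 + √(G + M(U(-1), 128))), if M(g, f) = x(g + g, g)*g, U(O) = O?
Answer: -66462/4417195049 - √2395/4417195049 ≈ -1.5057e-5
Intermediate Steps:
G = 2401 (G = (-49)² = 2401)
M(g, f) = g*(4 - 2*g) (M(g, f) = (4 - (g + g))*g = (4 - 2*g)*g = g*(4 - 2*g))
1/(-66462 + √(G + M(U(-1), 128))) = 1/(-66462 + √(2401 + 2*(-1)*(2 - 1*(-1)))) = 1/(-66462 + √(2401 + 2*(-1)*(2 + 1))) = 1/(-66462 + √(2401 + 2*(-1)*3)) = 1/(-66462 + √(2401 - 6)) = 1/(-66462 + √2395)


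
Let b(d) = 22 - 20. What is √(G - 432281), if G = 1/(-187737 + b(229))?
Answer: 336*I*√134951615135/187735 ≈ 657.48*I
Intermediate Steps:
b(d) = 2
G = -1/187735 (G = 1/(-187737 + 2) = 1/(-187735) = -1/187735 ≈ -5.3267e-6)
√(G - 432281) = √(-1/187735 - 432281) = √(-81154273536/187735) = 336*I*√134951615135/187735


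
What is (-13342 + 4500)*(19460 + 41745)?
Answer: -541174610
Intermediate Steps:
(-13342 + 4500)*(19460 + 41745) = -8842*61205 = -541174610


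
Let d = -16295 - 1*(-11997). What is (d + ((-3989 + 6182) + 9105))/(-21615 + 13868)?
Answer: -7000/7747 ≈ -0.90358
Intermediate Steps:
d = -4298 (d = -16295 + 11997 = -4298)
(d + ((-3989 + 6182) + 9105))/(-21615 + 13868) = (-4298 + ((-3989 + 6182) + 9105))/(-21615 + 13868) = (-4298 + (2193 + 9105))/(-7747) = (-4298 + 11298)*(-1/7747) = 7000*(-1/7747) = -7000/7747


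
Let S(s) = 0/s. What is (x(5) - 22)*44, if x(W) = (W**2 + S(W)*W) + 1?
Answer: 176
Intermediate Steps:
S(s) = 0
x(W) = 1 + W**2 (x(W) = (W**2 + 0*W) + 1 = (W**2 + 0) + 1 = W**2 + 1 = 1 + W**2)
(x(5) - 22)*44 = ((1 + 5**2) - 22)*44 = ((1 + 25) - 22)*44 = (26 - 22)*44 = 4*44 = 176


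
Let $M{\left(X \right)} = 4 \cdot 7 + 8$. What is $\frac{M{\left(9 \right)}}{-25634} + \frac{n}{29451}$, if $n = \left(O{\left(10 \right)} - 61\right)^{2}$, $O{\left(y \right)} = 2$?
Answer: $\frac{44085859}{377473467} \approx 0.11679$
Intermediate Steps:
$M{\left(X \right)} = 36$ ($M{\left(X \right)} = 28 + 8 = 36$)
$n = 3481$ ($n = \left(2 - 61\right)^{2} = \left(-59\right)^{2} = 3481$)
$\frac{M{\left(9 \right)}}{-25634} + \frac{n}{29451} = \frac{36}{-25634} + \frac{3481}{29451} = 36 \left(- \frac{1}{25634}\right) + 3481 \cdot \frac{1}{29451} = - \frac{18}{12817} + \frac{3481}{29451} = \frac{44085859}{377473467}$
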